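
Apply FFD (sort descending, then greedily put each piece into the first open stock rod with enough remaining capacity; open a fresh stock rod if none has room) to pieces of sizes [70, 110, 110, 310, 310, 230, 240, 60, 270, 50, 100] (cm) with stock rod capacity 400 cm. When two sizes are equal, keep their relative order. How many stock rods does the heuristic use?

5

Sorted descending: 310, 310, 270, 240, 230, 110, 110, 100, 70, 60, 50.
  310 → stock rod 1 (new)  [load 310/400]
  310 → stock rod 2 (new)  [load 310/400]
  270 → stock rod 3 (new)  [load 270/400]
  240 → stock rod 4 (new)  [load 240/400]
  230 → stock rod 5 (new)  [load 230/400]
  110 → stock rod 3  [load 380/400]
  110 → stock rod 4  [load 350/400]
  100 → stock rod 5  [load 330/400]
  70 → stock rod 1  [load 380/400]
  60 → stock rod 2  [load 370/400]
  50 → stock rod 4  [load 400/400]
5 stock rods opened.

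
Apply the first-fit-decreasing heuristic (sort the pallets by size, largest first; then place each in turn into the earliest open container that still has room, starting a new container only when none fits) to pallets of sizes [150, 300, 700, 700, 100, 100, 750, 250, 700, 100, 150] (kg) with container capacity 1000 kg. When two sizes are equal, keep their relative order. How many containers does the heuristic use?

Sorted descending: 750, 700, 700, 700, 300, 250, 150, 150, 100, 100, 100.
  750 → container 1 (new)  [load 750/1000]
  700 → container 2 (new)  [load 700/1000]
  700 → container 3 (new)  [load 700/1000]
  700 → container 4 (new)  [load 700/1000]
  300 → container 2  [load 1000/1000]
  250 → container 1  [load 1000/1000]
  150 → container 3  [load 850/1000]
  150 → container 3  [load 1000/1000]
  100 → container 4  [load 800/1000]
  100 → container 4  [load 900/1000]
  100 → container 4  [load 1000/1000]
4 containers opened.

4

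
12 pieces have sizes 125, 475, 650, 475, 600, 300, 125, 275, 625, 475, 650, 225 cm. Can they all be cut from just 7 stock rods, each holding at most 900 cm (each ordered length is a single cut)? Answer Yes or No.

A valid assignment using 7 stock rods:
  stock rod 1: 650 + 225 = 875
  stock rod 2: 650 + 125 + 125 = 900
  stock rod 3: 625 + 275 = 900
  stock rod 4: 600 + 300 = 900
  stock rod 5: 475 = 475
  stock rod 6: 475 = 475
  stock rod 7: 475 = 475
Every load is within 900 cm, so 7 stock rods suffice.

Yes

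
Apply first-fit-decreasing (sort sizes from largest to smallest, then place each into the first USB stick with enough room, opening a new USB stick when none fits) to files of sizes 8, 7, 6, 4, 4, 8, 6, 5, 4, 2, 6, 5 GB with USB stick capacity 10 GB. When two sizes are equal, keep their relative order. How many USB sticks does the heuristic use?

Sorted descending: 8, 8, 7, 6, 6, 6, 5, 5, 4, 4, 4, 2.
  8 → USB stick 1 (new)  [load 8/10]
  8 → USB stick 2 (new)  [load 8/10]
  7 → USB stick 3 (new)  [load 7/10]
  6 → USB stick 4 (new)  [load 6/10]
  6 → USB stick 5 (new)  [load 6/10]
  6 → USB stick 6 (new)  [load 6/10]
  5 → USB stick 7 (new)  [load 5/10]
  5 → USB stick 7  [load 10/10]
  4 → USB stick 4  [load 10/10]
  4 → USB stick 5  [load 10/10]
  4 → USB stick 6  [load 10/10]
  2 → USB stick 1  [load 10/10]
7 USB sticks opened.

7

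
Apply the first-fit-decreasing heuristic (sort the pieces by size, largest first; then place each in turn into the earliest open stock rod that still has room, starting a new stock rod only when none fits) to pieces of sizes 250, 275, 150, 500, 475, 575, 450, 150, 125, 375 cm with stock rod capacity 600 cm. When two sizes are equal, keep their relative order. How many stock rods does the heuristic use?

Sorted descending: 575, 500, 475, 450, 375, 275, 250, 150, 150, 125.
  575 → stock rod 1 (new)  [load 575/600]
  500 → stock rod 2 (new)  [load 500/600]
  475 → stock rod 3 (new)  [load 475/600]
  450 → stock rod 4 (new)  [load 450/600]
  375 → stock rod 5 (new)  [load 375/600]
  275 → stock rod 6 (new)  [load 275/600]
  250 → stock rod 6  [load 525/600]
  150 → stock rod 4  [load 600/600]
  150 → stock rod 5  [load 525/600]
  125 → stock rod 3  [load 600/600]
6 stock rods opened.

6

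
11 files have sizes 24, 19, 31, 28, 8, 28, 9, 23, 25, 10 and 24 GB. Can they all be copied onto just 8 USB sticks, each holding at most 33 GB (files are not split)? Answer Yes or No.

Yes

A valid assignment using 8 USB sticks:
  USB stick 1: 31 = 31
  USB stick 2: 28 = 28
  USB stick 3: 28 = 28
  USB stick 4: 25 + 8 = 33
  USB stick 5: 24 + 9 = 33
  USB stick 6: 24 = 24
  USB stick 7: 23 + 10 = 33
  USB stick 8: 19 = 19
Every load is within 33 GB, so 8 USB sticks suffice.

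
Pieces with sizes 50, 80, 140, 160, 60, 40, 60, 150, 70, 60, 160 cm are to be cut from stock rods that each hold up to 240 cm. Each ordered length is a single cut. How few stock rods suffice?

5

Total = 160 + 160 + 150 + 140 + 80 + 70 + 60 + 60 + 60 + 50 + 40 = 1030 cm.
Lower bound: ⌈1030/240⌉ = 5 stock rods.
A packing using 5 stock rods:
  stock rod 1: 160 + 80 = 240
  stock rod 2: 160 + 70 = 230
  stock rod 3: 150 + 60 = 210
  stock rod 4: 140 + 60 + 40 = 240
  stock rod 5: 60 + 50 = 110
This matches the lower bound, so 5 is optimal.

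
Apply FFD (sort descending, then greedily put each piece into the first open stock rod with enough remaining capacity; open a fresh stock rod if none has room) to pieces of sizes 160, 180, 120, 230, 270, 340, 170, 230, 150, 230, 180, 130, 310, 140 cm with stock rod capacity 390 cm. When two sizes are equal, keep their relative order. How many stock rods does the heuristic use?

Sorted descending: 340, 310, 270, 230, 230, 230, 180, 180, 170, 160, 150, 140, 130, 120.
  340 → stock rod 1 (new)  [load 340/390]
  310 → stock rod 2 (new)  [load 310/390]
  270 → stock rod 3 (new)  [load 270/390]
  230 → stock rod 4 (new)  [load 230/390]
  230 → stock rod 5 (new)  [load 230/390]
  230 → stock rod 6 (new)  [load 230/390]
  180 → stock rod 7 (new)  [load 180/390]
  180 → stock rod 7  [load 360/390]
  170 → stock rod 8 (new)  [load 170/390]
  160 → stock rod 4  [load 390/390]
  150 → stock rod 5  [load 380/390]
  140 → stock rod 6  [load 370/390]
  130 → stock rod 8  [load 300/390]
  120 → stock rod 3  [load 390/390]
8 stock rods opened.

8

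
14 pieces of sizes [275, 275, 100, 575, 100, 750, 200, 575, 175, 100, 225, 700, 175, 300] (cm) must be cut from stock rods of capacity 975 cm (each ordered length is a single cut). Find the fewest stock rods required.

5

Total = 750 + 700 + 575 + 575 + 300 + 275 + 275 + 225 + 200 + 175 + 175 + 100 + 100 + 100 = 4525 cm.
Lower bound: ⌈4525/975⌉ = 5 stock rods.
A packing using 5 stock rods:
  stock rod 1: 750 + 225 = 975
  stock rod 2: 700 + 275 = 975
  stock rod 3: 575 + 300 + 100 = 975
  stock rod 4: 575 + 275 + 100 = 950
  stock rod 5: 200 + 175 + 175 + 100 = 650
This matches the lower bound, so 5 is optimal.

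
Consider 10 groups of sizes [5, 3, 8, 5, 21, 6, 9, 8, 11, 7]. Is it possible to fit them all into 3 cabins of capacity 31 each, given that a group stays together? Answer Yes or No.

Yes

A valid assignment using 3 cabins:
  cabin 1: 21 + 9 = 30
  cabin 2: 11 + 8 + 8 + 3 = 30
  cabin 3: 7 + 6 + 5 + 5 = 23
Every load is within 31, so 3 cabins suffice.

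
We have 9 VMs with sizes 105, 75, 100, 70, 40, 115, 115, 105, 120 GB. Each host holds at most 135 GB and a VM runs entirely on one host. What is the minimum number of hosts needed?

Total = 120 + 115 + 115 + 105 + 105 + 100 + 75 + 70 + 40 = 845 GB.
Lower bound: ⌈845/135⌉ = 7 hosts.
Also, 8 VMs each exceed 135/2 GB, and no two of those can share a host, so at least 8 hosts are needed.
A packing using 8 hosts:
  host 1: 120 = 120
  host 2: 115 = 115
  host 3: 115 = 115
  host 4: 105 = 105
  host 5: 105 = 105
  host 6: 100 = 100
  host 7: 75 + 40 = 115
  host 8: 70 = 70
This matches the lower bound, so 8 is optimal.

8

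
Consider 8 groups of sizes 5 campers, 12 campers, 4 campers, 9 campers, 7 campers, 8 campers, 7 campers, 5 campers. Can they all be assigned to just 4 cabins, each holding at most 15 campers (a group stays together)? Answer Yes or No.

No

Total = 57 campers; ⌈57/15⌉ = 4.
The bound of 4 does not rule out 4, but exhaustive search shows no assignment into 4 cabins of capacity 15 campers exists — the minimum is 5.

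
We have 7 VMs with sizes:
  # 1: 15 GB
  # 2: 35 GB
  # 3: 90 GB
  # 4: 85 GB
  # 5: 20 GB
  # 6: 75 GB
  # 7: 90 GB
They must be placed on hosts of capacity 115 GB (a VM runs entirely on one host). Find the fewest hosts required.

4

Total = 90 + 90 + 85 + 75 + 35 + 20 + 15 = 410 GB.
Lower bound: ⌈410/115⌉ = 4 hosts.
A packing using 4 hosts:
  host 1: 90 + 20 = 110
  host 2: 90 + 15 = 105
  host 3: 85 = 85
  host 4: 75 + 35 = 110
This matches the lower bound, so 4 is optimal.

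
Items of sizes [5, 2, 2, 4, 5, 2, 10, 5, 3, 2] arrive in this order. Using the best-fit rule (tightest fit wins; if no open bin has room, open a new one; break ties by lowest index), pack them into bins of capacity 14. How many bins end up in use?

  5 → bin 1 (new)  [load 5/14]
  2 → bin 1  [load 7/14]
  2 → bin 1  [load 9/14]
  4 → bin 1  [load 13/14]
  5 → bin 2 (new)  [load 5/14]
  2 → bin 2  [load 7/14]
  10 → bin 3 (new)  [load 10/14]
  5 → bin 2  [load 12/14]
  3 → bin 3  [load 13/14]
  2 → bin 2  [load 14/14]
3 bins opened.

3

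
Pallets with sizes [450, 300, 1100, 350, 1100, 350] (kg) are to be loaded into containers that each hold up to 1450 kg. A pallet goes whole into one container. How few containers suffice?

Total = 1100 + 1100 + 450 + 350 + 350 + 300 = 3650 kg.
Lower bound: ⌈3650/1450⌉ = 3 containers.
A packing using 3 containers:
  container 1: 1100 + 350 = 1450
  container 2: 1100 + 350 = 1450
  container 3: 450 + 300 = 750
This matches the lower bound, so 3 is optimal.

3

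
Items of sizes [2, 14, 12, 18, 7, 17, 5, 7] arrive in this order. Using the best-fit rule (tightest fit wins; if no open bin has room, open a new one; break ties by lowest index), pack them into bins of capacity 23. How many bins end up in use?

  2 → bin 1 (new)  [load 2/23]
  14 → bin 1  [load 16/23]
  12 → bin 2 (new)  [load 12/23]
  18 → bin 3 (new)  [load 18/23]
  7 → bin 1  [load 23/23]
  17 → bin 4 (new)  [load 17/23]
  5 → bin 3  [load 23/23]
  7 → bin 2  [load 19/23]
4 bins opened.

4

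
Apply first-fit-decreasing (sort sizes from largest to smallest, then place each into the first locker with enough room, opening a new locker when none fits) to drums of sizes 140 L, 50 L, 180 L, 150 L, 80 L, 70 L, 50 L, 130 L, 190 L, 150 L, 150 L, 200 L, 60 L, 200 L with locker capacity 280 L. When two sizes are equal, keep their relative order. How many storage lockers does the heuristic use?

8

Sorted descending: 200, 200, 190, 180, 150, 150, 150, 140, 130, 80, 70, 60, 50, 50.
  200 → locker 1 (new)  [load 200/280]
  200 → locker 2 (new)  [load 200/280]
  190 → locker 3 (new)  [load 190/280]
  180 → locker 4 (new)  [load 180/280]
  150 → locker 5 (new)  [load 150/280]
  150 → locker 6 (new)  [load 150/280]
  150 → locker 7 (new)  [load 150/280]
  140 → locker 8 (new)  [load 140/280]
  130 → locker 5  [load 280/280]
  80 → locker 1  [load 280/280]
  70 → locker 2  [load 270/280]
  60 → locker 3  [load 250/280]
  50 → locker 4  [load 230/280]
  50 → locker 4  [load 280/280]
8 storage lockers opened.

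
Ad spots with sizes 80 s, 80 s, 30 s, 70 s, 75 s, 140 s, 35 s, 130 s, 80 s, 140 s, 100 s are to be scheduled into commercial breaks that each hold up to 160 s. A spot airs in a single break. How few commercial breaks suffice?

Total = 140 + 140 + 130 + 100 + 80 + 80 + 80 + 75 + 70 + 35 + 30 = 960 s.
Lower bound: ⌈960/160⌉ = 6 commercial breaks.
A packing using 7 commercial breaks:
  break 1: 140 = 140
  break 2: 140 = 140
  break 3: 130 + 30 = 160
  break 4: 100 + 35 = 135
  break 5: 80 + 80 = 160
  break 6: 80 + 75 = 155
  break 7: 70 = 70
No arrangement into 6 commercial breaks stays within capacity, so 7 is optimal.

7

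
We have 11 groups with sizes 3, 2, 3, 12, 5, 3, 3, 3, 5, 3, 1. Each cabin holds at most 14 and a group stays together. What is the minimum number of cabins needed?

Total = 12 + 5 + 5 + 3 + 3 + 3 + 3 + 3 + 3 + 2 + 1 = 43.
Lower bound: ⌈43/14⌉ = 4 cabins.
A packing using 4 cabins:
  cabin 1: 12 + 2 = 14
  cabin 2: 5 + 5 + 3 + 1 = 14
  cabin 3: 3 + 3 + 3 + 3 = 12
  cabin 4: 3 = 3
This matches the lower bound, so 4 is optimal.

4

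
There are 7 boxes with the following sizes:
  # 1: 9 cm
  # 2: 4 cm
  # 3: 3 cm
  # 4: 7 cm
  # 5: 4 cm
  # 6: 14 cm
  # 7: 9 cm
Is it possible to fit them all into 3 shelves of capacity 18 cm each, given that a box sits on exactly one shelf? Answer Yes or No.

A valid assignment using 3 shelves:
  shelf 1: 14 + 4 = 18
  shelf 2: 9 + 9 = 18
  shelf 3: 7 + 4 + 3 = 14
Every load is within 18 cm, so 3 shelves suffice.

Yes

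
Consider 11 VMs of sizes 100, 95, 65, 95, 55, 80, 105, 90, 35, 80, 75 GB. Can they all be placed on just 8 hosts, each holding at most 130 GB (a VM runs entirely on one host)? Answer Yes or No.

Total = 875 GB; ⌈875/130⌉ = 7.
8 VMs each exceed half the capacity and cannot share a host, forcing at least 8 hosts.
The bound of 8 does not rule out 8, but exhaustive search shows no assignment into 8 hosts of capacity 130 GB exists — the minimum is 9.

No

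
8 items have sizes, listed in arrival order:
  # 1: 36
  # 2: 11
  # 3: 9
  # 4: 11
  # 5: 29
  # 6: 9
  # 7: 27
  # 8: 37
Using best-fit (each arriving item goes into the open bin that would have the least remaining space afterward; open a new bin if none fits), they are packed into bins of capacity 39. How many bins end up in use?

5

  36 → bin 1 (new)  [load 36/39]
  11 → bin 2 (new)  [load 11/39]
  9 → bin 2  [load 20/39]
  11 → bin 2  [load 31/39]
  29 → bin 3 (new)  [load 29/39]
  9 → bin 3  [load 38/39]
  27 → bin 4 (new)  [load 27/39]
  37 → bin 5 (new)  [load 37/39]
5 bins opened.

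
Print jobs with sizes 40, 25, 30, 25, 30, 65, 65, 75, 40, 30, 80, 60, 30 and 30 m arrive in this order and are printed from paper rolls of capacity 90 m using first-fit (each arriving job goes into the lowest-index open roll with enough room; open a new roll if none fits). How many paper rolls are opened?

  40 → roll 1 (new)  [load 40/90]
  25 → roll 1  [load 65/90]
  30 → roll 2 (new)  [load 30/90]
  25 → roll 1  [load 90/90]
  30 → roll 2  [load 60/90]
  65 → roll 3 (new)  [load 65/90]
  65 → roll 4 (new)  [load 65/90]
  75 → roll 5 (new)  [load 75/90]
  40 → roll 6 (new)  [load 40/90]
  30 → roll 2  [load 90/90]
  80 → roll 7 (new)  [load 80/90]
  60 → roll 8 (new)  [load 60/90]
  30 → roll 6  [load 70/90]
  30 → roll 8  [load 90/90]
8 paper rolls opened.

8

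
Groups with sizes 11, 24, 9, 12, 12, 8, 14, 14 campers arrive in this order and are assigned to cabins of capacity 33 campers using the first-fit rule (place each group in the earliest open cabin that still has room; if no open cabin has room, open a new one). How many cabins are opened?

  11 → cabin 1 (new)  [load 11/33]
  24 → cabin 2 (new)  [load 24/33]
  9 → cabin 1  [load 20/33]
  12 → cabin 1  [load 32/33]
  12 → cabin 3 (new)  [load 12/33]
  8 → cabin 2  [load 32/33]
  14 → cabin 3  [load 26/33]
  14 → cabin 4 (new)  [load 14/33]
4 cabins opened.

4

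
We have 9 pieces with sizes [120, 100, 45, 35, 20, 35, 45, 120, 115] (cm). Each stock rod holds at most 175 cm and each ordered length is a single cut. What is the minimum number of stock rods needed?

4

Total = 120 + 120 + 115 + 100 + 45 + 45 + 35 + 35 + 20 = 635 cm.
Lower bound: ⌈635/175⌉ = 4 stock rods.
A packing using 4 stock rods:
  stock rod 1: 120 + 45 = 165
  stock rod 2: 120 + 45 = 165
  stock rod 3: 115 + 35 + 20 = 170
  stock rod 4: 100 + 35 = 135
This matches the lower bound, so 4 is optimal.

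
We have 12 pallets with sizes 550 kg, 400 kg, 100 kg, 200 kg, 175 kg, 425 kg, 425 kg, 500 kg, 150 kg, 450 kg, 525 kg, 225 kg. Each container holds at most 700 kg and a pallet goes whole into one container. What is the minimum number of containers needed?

Total = 550 + 525 + 500 + 450 + 425 + 425 + 400 + 225 + 200 + 175 + 150 + 100 = 4125 kg.
Lower bound: ⌈4125/700⌉ = 6 containers.
Also, 7 pallets each exceed 350 kg, and no two of those can share a container, so at least 7 containers are needed.
A packing using 7 containers:
  container 1: 550 + 150 = 700
  container 2: 525 + 175 = 700
  container 3: 500 + 200 = 700
  container 4: 450 + 225 = 675
  container 5: 425 + 100 = 525
  container 6: 425 = 425
  container 7: 400 = 400
This matches the lower bound, so 7 is optimal.

7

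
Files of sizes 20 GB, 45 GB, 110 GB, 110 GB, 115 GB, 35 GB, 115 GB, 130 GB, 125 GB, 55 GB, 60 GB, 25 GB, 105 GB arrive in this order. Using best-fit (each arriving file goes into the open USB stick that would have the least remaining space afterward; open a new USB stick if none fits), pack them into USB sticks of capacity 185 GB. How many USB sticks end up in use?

7

  20 → USB stick 1 (new)  [load 20/185]
  45 → USB stick 1  [load 65/185]
  110 → USB stick 1  [load 175/185]
  110 → USB stick 2 (new)  [load 110/185]
  115 → USB stick 3 (new)  [load 115/185]
  35 → USB stick 3  [load 150/185]
  115 → USB stick 4 (new)  [load 115/185]
  130 → USB stick 5 (new)  [load 130/185]
  125 → USB stick 6 (new)  [load 125/185]
  55 → USB stick 5  [load 185/185]
  60 → USB stick 6  [load 185/185]
  25 → USB stick 3  [load 175/185]
  105 → USB stick 7 (new)  [load 105/185]
7 USB sticks opened.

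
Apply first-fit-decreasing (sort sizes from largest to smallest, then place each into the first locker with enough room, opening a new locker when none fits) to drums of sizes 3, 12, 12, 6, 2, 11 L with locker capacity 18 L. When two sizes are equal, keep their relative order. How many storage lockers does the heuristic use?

3

Sorted descending: 12, 12, 11, 6, 3, 2.
  12 → locker 1 (new)  [load 12/18]
  12 → locker 2 (new)  [load 12/18]
  11 → locker 3 (new)  [load 11/18]
  6 → locker 1  [load 18/18]
  3 → locker 2  [load 15/18]
  2 → locker 2  [load 17/18]
3 storage lockers opened.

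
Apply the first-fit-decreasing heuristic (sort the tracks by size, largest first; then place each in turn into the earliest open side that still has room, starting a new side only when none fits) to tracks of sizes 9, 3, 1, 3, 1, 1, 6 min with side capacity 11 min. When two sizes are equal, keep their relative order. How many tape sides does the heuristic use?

3

Sorted descending: 9, 6, 3, 3, 1, 1, 1.
  9 → side 1 (new)  [load 9/11]
  6 → side 2 (new)  [load 6/11]
  3 → side 2  [load 9/11]
  3 → side 3 (new)  [load 3/11]
  1 → side 1  [load 10/11]
  1 → side 1  [load 11/11]
  1 → side 2  [load 10/11]
3 tape sides opened.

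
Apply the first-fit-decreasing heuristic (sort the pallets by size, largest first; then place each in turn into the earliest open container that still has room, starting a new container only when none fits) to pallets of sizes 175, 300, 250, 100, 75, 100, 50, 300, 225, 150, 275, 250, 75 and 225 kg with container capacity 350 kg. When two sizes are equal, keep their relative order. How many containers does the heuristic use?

Sorted descending: 300, 300, 275, 250, 250, 225, 225, 175, 150, 100, 100, 75, 75, 50.
  300 → container 1 (new)  [load 300/350]
  300 → container 2 (new)  [load 300/350]
  275 → container 3 (new)  [load 275/350]
  250 → container 4 (new)  [load 250/350]
  250 → container 5 (new)  [load 250/350]
  225 → container 6 (new)  [load 225/350]
  225 → container 7 (new)  [load 225/350]
  175 → container 8 (new)  [load 175/350]
  150 → container 8  [load 325/350]
  100 → container 4  [load 350/350]
  100 → container 5  [load 350/350]
  75 → container 3  [load 350/350]
  75 → container 6  [load 300/350]
  50 → container 1  [load 350/350]
8 containers opened.

8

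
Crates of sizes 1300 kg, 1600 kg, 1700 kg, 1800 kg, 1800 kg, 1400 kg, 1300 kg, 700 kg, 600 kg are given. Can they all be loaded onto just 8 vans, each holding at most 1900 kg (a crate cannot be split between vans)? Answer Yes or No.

Yes

A valid assignment using 8 vans:
  van 1: 1800 = 1800
  van 2: 1800 = 1800
  van 3: 1700 = 1700
  van 4: 1600 = 1600
  van 5: 1400 = 1400
  van 6: 1300 + 600 = 1900
  van 7: 1300 = 1300
  van 8: 700 = 700
Every load is within 1900 kg, so 8 vans suffice.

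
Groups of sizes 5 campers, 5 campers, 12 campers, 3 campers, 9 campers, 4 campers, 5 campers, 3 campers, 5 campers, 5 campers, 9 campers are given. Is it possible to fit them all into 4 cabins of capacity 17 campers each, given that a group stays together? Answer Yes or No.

A valid assignment using 4 cabins:
  cabin 1: 12 + 5 = 17
  cabin 2: 9 + 5 + 3 = 17
  cabin 3: 9 + 5 + 3 = 17
  cabin 4: 5 + 5 + 4 = 14
Every load is within 17 campers, so 4 cabins suffice.

Yes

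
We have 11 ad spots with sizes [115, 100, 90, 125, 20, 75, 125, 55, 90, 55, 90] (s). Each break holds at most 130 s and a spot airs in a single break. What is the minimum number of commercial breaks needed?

9

Total = 125 + 125 + 115 + 100 + 90 + 90 + 90 + 75 + 55 + 55 + 20 = 940 s.
Lower bound: ⌈940/130⌉ = 8 commercial breaks.
A packing using 9 commercial breaks:
  break 1: 125 = 125
  break 2: 125 = 125
  break 3: 115 = 115
  break 4: 100 + 20 = 120
  break 5: 90 = 90
  break 6: 90 = 90
  break 7: 90 = 90
  break 8: 75 + 55 = 130
  break 9: 55 = 55
No arrangement into 8 commercial breaks stays within capacity, so 9 is optimal.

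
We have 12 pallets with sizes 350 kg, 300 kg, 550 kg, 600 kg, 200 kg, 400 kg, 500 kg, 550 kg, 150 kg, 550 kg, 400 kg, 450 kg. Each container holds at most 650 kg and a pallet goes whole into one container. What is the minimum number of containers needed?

9

Total = 600 + 550 + 550 + 550 + 500 + 450 + 400 + 400 + 350 + 300 + 200 + 150 = 5000 kg.
Lower bound: ⌈5000/650⌉ = 8 containers.
Also, 9 pallets each exceed 325 kg, and no two of those can share a container, so at least 9 containers are needed.
A packing using 9 containers:
  container 1: 600 = 600
  container 2: 550 = 550
  container 3: 550 = 550
  container 4: 550 = 550
  container 5: 500 + 150 = 650
  container 6: 450 + 200 = 650
  container 7: 400 = 400
  container 8: 400 = 400
  container 9: 350 + 300 = 650
This matches the lower bound, so 9 is optimal.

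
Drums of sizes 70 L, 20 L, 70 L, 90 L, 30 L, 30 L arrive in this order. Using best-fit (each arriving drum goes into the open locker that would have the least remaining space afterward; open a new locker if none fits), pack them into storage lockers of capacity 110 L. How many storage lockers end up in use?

  70 → locker 1 (new)  [load 70/110]
  20 → locker 1  [load 90/110]
  70 → locker 2 (new)  [load 70/110]
  90 → locker 3 (new)  [load 90/110]
  30 → locker 2  [load 100/110]
  30 → locker 4 (new)  [load 30/110]
4 storage lockers opened.

4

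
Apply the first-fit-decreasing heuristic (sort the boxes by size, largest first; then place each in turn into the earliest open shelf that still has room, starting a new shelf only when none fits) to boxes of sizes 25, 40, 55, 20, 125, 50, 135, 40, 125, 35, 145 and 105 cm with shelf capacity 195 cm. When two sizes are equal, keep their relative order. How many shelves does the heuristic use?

5

Sorted descending: 145, 135, 125, 125, 105, 55, 50, 40, 40, 35, 25, 20.
  145 → shelf 1 (new)  [load 145/195]
  135 → shelf 2 (new)  [load 135/195]
  125 → shelf 3 (new)  [load 125/195]
  125 → shelf 4 (new)  [load 125/195]
  105 → shelf 5 (new)  [load 105/195]
  55 → shelf 2  [load 190/195]
  50 → shelf 1  [load 195/195]
  40 → shelf 3  [load 165/195]
  40 → shelf 4  [load 165/195]
  35 → shelf 5  [load 140/195]
  25 → shelf 3  [load 190/195]
  20 → shelf 4  [load 185/195]
5 shelves opened.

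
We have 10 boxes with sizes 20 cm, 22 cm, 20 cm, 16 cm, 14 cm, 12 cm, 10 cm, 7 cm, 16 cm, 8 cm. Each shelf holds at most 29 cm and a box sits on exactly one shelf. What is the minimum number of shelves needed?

6

Total = 22 + 20 + 20 + 16 + 16 + 14 + 12 + 10 + 8 + 7 = 145 cm.
Lower bound: ⌈145/29⌉ = 5 shelves.
A packing using 6 shelves:
  shelf 1: 22 + 7 = 29
  shelf 2: 20 + 8 = 28
  shelf 3: 20 = 20
  shelf 4: 16 + 12 = 28
  shelf 5: 16 + 10 = 26
  shelf 6: 14 = 14
No arrangement into 5 shelves stays within capacity, so 6 is optimal.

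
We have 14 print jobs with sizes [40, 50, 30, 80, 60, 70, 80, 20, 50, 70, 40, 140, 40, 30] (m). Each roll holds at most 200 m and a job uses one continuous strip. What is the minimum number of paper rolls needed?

4

Total = 140 + 80 + 80 + 70 + 70 + 60 + 50 + 50 + 40 + 40 + 40 + 30 + 30 + 20 = 800 m.
Lower bound: ⌈800/200⌉ = 4 paper rolls.
A packing using 4 paper rolls:
  roll 1: 140 + 60 = 200
  roll 2: 80 + 80 + 40 = 200
  roll 3: 70 + 70 + 40 + 20 = 200
  roll 4: 50 + 50 + 40 + 30 + 30 = 200
This matches the lower bound, so 4 is optimal.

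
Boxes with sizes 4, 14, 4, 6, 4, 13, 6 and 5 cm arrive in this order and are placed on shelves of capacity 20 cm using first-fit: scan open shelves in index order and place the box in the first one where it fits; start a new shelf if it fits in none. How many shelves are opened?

3

  4 → shelf 1 (new)  [load 4/20]
  14 → shelf 1  [load 18/20]
  4 → shelf 2 (new)  [load 4/20]
  6 → shelf 2  [load 10/20]
  4 → shelf 2  [load 14/20]
  13 → shelf 3 (new)  [load 13/20]
  6 → shelf 2  [load 20/20]
  5 → shelf 3  [load 18/20]
3 shelves opened.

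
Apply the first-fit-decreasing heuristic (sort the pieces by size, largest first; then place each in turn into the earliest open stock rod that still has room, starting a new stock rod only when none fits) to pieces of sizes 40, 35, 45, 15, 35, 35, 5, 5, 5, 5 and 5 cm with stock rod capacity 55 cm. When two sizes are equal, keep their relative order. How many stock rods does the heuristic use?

5

Sorted descending: 45, 40, 35, 35, 35, 15, 5, 5, 5, 5, 5.
  45 → stock rod 1 (new)  [load 45/55]
  40 → stock rod 2 (new)  [load 40/55]
  35 → stock rod 3 (new)  [load 35/55]
  35 → stock rod 4 (new)  [load 35/55]
  35 → stock rod 5 (new)  [load 35/55]
  15 → stock rod 2  [load 55/55]
  5 → stock rod 1  [load 50/55]
  5 → stock rod 1  [load 55/55]
  5 → stock rod 3  [load 40/55]
  5 → stock rod 3  [load 45/55]
  5 → stock rod 3  [load 50/55]
5 stock rods opened.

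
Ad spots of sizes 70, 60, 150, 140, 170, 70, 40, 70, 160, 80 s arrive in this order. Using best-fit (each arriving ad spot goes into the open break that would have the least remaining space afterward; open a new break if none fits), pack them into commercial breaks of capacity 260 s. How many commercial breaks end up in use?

5

  70 → break 1 (new)  [load 70/260]
  60 → break 1  [load 130/260]
  150 → break 2 (new)  [load 150/260]
  140 → break 3 (new)  [load 140/260]
  170 → break 4 (new)  [load 170/260]
  70 → break 4  [load 240/260]
  40 → break 2  [load 190/260]
  70 → break 2  [load 260/260]
  160 → break 5 (new)  [load 160/260]
  80 → break 5  [load 240/260]
5 commercial breaks opened.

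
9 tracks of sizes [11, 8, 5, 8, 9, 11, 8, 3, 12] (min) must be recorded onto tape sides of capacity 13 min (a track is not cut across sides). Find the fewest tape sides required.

Total = 12 + 11 + 11 + 9 + 8 + 8 + 8 + 5 + 3 = 75 min.
Lower bound: ⌈75/13⌉ = 6 tape sides.
Also, 7 tracks each exceed 13/2 min, and no two of those can share a side, so at least 7 tape sides are needed.
A packing using 7 tape sides:
  side 1: 12 = 12
  side 2: 11 = 11
  side 3: 11 = 11
  side 4: 9 + 3 = 12
  side 5: 8 + 5 = 13
  side 6: 8 = 8
  side 7: 8 = 8
This matches the lower bound, so 7 is optimal.

7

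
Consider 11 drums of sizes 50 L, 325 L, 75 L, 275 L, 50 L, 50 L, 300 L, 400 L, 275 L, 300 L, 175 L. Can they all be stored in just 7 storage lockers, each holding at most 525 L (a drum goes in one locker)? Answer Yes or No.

Yes

A valid assignment using 6 storage lockers:
  locker 1: 400 + 75 + 50 = 525
  locker 2: 325 + 175 = 500
  locker 3: 300 + 50 + 50 = 400
  locker 4: 300 = 300
  locker 5: 275 = 275
  locker 6: 275 = 275
That uses only 6 ≤ 7, so 7 storage lockers are enough.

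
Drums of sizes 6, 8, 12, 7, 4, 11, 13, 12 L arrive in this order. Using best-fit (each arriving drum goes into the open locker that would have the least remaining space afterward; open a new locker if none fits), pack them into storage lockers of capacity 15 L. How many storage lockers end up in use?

6

  6 → locker 1 (new)  [load 6/15]
  8 → locker 1  [load 14/15]
  12 → locker 2 (new)  [load 12/15]
  7 → locker 3 (new)  [load 7/15]
  4 → locker 3  [load 11/15]
  11 → locker 4 (new)  [load 11/15]
  13 → locker 5 (new)  [load 13/15]
  12 → locker 6 (new)  [load 12/15]
6 storage lockers opened.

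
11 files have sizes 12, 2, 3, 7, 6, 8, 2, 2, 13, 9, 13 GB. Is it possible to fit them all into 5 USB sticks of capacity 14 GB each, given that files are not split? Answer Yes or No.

No

Total = 77 GB; ⌈77/14⌉ = 6.
At least 6 USB sticks are required, but only 5 are allowed.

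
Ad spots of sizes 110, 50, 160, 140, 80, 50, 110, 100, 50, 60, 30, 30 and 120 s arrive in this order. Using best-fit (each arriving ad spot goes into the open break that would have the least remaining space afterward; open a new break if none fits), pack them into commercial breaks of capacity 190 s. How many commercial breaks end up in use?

6

  110 → break 1 (new)  [load 110/190]
  50 → break 1  [load 160/190]
  160 → break 2 (new)  [load 160/190]
  140 → break 3 (new)  [load 140/190]
  80 → break 4 (new)  [load 80/190]
  50 → break 3  [load 190/190]
  110 → break 4  [load 190/190]
  100 → break 5 (new)  [load 100/190]
  50 → break 5  [load 150/190]
  60 → break 6 (new)  [load 60/190]
  30 → break 1  [load 190/190]
  30 → break 2  [load 190/190]
  120 → break 6  [load 180/190]
6 commercial breaks opened.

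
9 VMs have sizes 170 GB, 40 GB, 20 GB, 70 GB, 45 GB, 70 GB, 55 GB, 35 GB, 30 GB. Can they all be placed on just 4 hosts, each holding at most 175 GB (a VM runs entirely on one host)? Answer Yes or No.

Yes

A valid assignment using 4 hosts:
  host 1: 170 = 170
  host 2: 70 + 70 + 35 = 175
  host 3: 55 + 45 + 40 + 30 = 170
  host 4: 20 = 20
Every load is within 175 GB, so 4 hosts suffice.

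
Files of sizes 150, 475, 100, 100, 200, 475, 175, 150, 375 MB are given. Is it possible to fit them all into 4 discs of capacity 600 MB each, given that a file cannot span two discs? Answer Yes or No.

A valid assignment using 4 discs:
  disc 1: 475 + 100 = 575
  disc 2: 475 + 100 = 575
  disc 3: 375 + 200 = 575
  disc 4: 175 + 150 + 150 = 475
Every load is within 600 MB, so 4 discs suffice.

Yes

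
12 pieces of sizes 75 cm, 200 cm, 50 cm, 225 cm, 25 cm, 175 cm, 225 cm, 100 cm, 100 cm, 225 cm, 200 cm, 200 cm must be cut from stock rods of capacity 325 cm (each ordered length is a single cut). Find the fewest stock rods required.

7

Total = 225 + 225 + 225 + 200 + 200 + 200 + 175 + 100 + 100 + 75 + 50 + 25 = 1800 cm.
Lower bound: ⌈1800/325⌉ = 6 stock rods.
Also, 7 pieces each exceed 325/2 cm, and no two of those can share a stock rod, so at least 7 stock rods are needed.
A packing using 7 stock rods:
  stock rod 1: 225 + 100 = 325
  stock rod 2: 225 + 100 = 325
  stock rod 3: 225 + 75 + 25 = 325
  stock rod 4: 200 + 50 = 250
  stock rod 5: 200 = 200
  stock rod 6: 200 = 200
  stock rod 7: 175 = 175
This matches the lower bound, so 7 is optimal.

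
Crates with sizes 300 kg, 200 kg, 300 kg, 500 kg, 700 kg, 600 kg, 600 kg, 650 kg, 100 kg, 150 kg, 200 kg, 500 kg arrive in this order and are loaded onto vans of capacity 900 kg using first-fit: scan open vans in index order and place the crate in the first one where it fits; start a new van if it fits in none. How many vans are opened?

  300 → van 1 (new)  [load 300/900]
  200 → van 1  [load 500/900]
  300 → van 1  [load 800/900]
  500 → van 2 (new)  [load 500/900]
  700 → van 3 (new)  [load 700/900]
  600 → van 4 (new)  [load 600/900]
  600 → van 5 (new)  [load 600/900]
  650 → van 6 (new)  [load 650/900]
  100 → van 1  [load 900/900]
  150 → van 2  [load 650/900]
  200 → van 2  [load 850/900]
  500 → van 7 (new)  [load 500/900]
7 vans opened.

7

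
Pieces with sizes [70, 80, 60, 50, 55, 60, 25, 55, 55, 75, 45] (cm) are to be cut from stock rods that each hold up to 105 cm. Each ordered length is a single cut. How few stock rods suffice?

8

Total = 80 + 75 + 70 + 60 + 60 + 55 + 55 + 55 + 50 + 45 + 25 = 630 cm.
Lower bound: ⌈630/105⌉ = 6 stock rods.
Also, 8 pieces each exceed 105/2 cm, and no two of those can share a stock rod, so at least 8 stock rods are needed.
A packing using 8 stock rods:
  stock rod 1: 80 + 25 = 105
  stock rod 2: 75 = 75
  stock rod 3: 70 = 70
  stock rod 4: 60 + 45 = 105
  stock rod 5: 60 = 60
  stock rod 6: 55 + 50 = 105
  stock rod 7: 55 = 55
  stock rod 8: 55 = 55
This matches the lower bound, so 8 is optimal.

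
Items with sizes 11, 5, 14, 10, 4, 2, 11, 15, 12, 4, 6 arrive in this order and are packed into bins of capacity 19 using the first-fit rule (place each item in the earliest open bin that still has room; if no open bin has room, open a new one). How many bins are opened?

  11 → bin 1 (new)  [load 11/19]
  5 → bin 1  [load 16/19]
  14 → bin 2 (new)  [load 14/19]
  10 → bin 3 (new)  [load 10/19]
  4 → bin 2  [load 18/19]
  2 → bin 1  [load 18/19]
  11 → bin 4 (new)  [load 11/19]
  15 → bin 5 (new)  [load 15/19]
  12 → bin 6 (new)  [load 12/19]
  4 → bin 3  [load 14/19]
  6 → bin 4  [load 17/19]
6 bins opened.

6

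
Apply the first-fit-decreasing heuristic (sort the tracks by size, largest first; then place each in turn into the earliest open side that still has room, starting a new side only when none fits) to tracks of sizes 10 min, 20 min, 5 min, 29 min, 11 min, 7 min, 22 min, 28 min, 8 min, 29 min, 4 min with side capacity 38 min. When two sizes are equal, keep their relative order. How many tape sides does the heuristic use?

5

Sorted descending: 29, 29, 28, 22, 20, 11, 10, 8, 7, 5, 4.
  29 → side 1 (new)  [load 29/38]
  29 → side 2 (new)  [load 29/38]
  28 → side 3 (new)  [load 28/38]
  22 → side 4 (new)  [load 22/38]
  20 → side 5 (new)  [load 20/38]
  11 → side 4  [load 33/38]
  10 → side 3  [load 38/38]
  8 → side 1  [load 37/38]
  7 → side 2  [load 36/38]
  5 → side 4  [load 38/38]
  4 → side 5  [load 24/38]
5 tape sides opened.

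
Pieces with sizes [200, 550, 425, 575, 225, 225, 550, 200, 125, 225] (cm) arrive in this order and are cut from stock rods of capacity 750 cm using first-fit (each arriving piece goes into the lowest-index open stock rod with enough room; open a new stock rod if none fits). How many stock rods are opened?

5

  200 → stock rod 1 (new)  [load 200/750]
  550 → stock rod 1  [load 750/750]
  425 → stock rod 2 (new)  [load 425/750]
  575 → stock rod 3 (new)  [load 575/750]
  225 → stock rod 2  [load 650/750]
  225 → stock rod 4 (new)  [load 225/750]
  550 → stock rod 5 (new)  [load 550/750]
  200 → stock rod 4  [load 425/750]
  125 → stock rod 3  [load 700/750]
  225 → stock rod 4  [load 650/750]
5 stock rods opened.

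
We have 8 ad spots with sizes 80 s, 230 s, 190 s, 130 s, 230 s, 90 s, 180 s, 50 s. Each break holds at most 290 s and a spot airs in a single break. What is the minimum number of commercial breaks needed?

Total = 230 + 230 + 190 + 180 + 130 + 90 + 80 + 50 = 1180 s.
Lower bound: ⌈1180/290⌉ = 5 commercial breaks.
A packing using 5 commercial breaks:
  break 1: 230 + 50 = 280
  break 2: 230 = 230
  break 3: 190 + 90 = 280
  break 4: 180 + 80 = 260
  break 5: 130 = 130
This matches the lower bound, so 5 is optimal.

5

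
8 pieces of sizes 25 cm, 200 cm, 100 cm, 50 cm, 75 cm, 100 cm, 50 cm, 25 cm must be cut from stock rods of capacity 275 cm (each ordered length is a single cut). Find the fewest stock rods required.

Total = 200 + 100 + 100 + 75 + 50 + 50 + 25 + 25 = 625 cm.
Lower bound: ⌈625/275⌉ = 3 stock rods.
A packing using 3 stock rods:
  stock rod 1: 200 + 75 = 275
  stock rod 2: 100 + 100 + 50 + 25 = 275
  stock rod 3: 50 + 25 = 75
This matches the lower bound, so 3 is optimal.

3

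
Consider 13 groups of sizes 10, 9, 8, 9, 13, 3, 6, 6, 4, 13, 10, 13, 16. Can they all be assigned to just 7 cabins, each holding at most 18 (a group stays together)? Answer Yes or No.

No

Total = 120; ⌈120/18⌉ = 7.
The bound of 7 does not rule out 7, but exhaustive search shows no assignment into 7 cabins of capacity 18 exists — the minimum is 8.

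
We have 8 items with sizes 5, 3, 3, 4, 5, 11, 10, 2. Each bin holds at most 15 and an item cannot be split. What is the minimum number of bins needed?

3

Total = 11 + 10 + 5 + 5 + 4 + 3 + 3 + 2 = 43.
Lower bound: ⌈43/15⌉ = 3 bins.
A packing using 3 bins:
  bin 1: 11 + 4 = 15
  bin 2: 10 + 5 = 15
  bin 3: 5 + 3 + 3 + 2 = 13
This matches the lower bound, so 3 is optimal.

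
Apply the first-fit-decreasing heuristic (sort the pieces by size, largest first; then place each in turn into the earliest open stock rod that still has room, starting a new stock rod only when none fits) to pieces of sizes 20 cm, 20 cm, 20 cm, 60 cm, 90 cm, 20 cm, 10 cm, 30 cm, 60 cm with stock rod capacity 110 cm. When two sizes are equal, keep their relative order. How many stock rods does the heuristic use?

Sorted descending: 90, 60, 60, 30, 20, 20, 20, 20, 10.
  90 → stock rod 1 (new)  [load 90/110]
  60 → stock rod 2 (new)  [load 60/110]
  60 → stock rod 3 (new)  [load 60/110]
  30 → stock rod 2  [load 90/110]
  20 → stock rod 1  [load 110/110]
  20 → stock rod 2  [load 110/110]
  20 → stock rod 3  [load 80/110]
  20 → stock rod 3  [load 100/110]
  10 → stock rod 3  [load 110/110]
3 stock rods opened.

3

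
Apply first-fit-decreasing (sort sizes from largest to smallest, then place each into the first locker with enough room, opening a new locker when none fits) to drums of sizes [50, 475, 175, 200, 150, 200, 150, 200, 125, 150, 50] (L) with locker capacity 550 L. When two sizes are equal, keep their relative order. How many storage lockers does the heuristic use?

Sorted descending: 475, 200, 200, 200, 175, 150, 150, 150, 125, 50, 50.
  475 → locker 1 (new)  [load 475/550]
  200 → locker 2 (new)  [load 200/550]
  200 → locker 2  [load 400/550]
  200 → locker 3 (new)  [load 200/550]
  175 → locker 3  [load 375/550]
  150 → locker 2  [load 550/550]
  150 → locker 3  [load 525/550]
  150 → locker 4 (new)  [load 150/550]
  125 → locker 4  [load 275/550]
  50 → locker 1  [load 525/550]
  50 → locker 4  [load 325/550]
4 storage lockers opened.

4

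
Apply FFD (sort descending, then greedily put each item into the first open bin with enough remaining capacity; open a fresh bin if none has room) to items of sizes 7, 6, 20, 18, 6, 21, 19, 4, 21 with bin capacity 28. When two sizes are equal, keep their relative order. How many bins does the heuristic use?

Sorted descending: 21, 21, 20, 19, 18, 7, 6, 6, 4.
  21 → bin 1 (new)  [load 21/28]
  21 → bin 2 (new)  [load 21/28]
  20 → bin 3 (new)  [load 20/28]
  19 → bin 4 (new)  [load 19/28]
  18 → bin 5 (new)  [load 18/28]
  7 → bin 1  [load 28/28]
  6 → bin 2  [load 27/28]
  6 → bin 3  [load 26/28]
  4 → bin 4  [load 23/28]
5 bins opened.

5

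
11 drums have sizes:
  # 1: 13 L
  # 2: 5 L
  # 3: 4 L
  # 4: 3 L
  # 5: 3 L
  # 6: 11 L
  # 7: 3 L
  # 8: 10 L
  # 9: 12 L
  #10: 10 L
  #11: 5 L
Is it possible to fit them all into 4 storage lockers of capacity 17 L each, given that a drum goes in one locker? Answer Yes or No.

No

Total = 79 L; ⌈79/17⌉ = 5.
At least 5 storage lockers are required, but only 4 are allowed.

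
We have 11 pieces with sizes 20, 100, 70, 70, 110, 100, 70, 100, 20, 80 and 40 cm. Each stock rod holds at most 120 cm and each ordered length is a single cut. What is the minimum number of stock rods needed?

8

Total = 110 + 100 + 100 + 100 + 80 + 70 + 70 + 70 + 40 + 20 + 20 = 780 cm.
Lower bound: ⌈780/120⌉ = 7 stock rods.
Also, 8 pieces each exceed 60 cm, and no two of those can share a stock rod, so at least 8 stock rods are needed.
A packing using 8 stock rods:
  stock rod 1: 110 = 110
  stock rod 2: 100 + 20 = 120
  stock rod 3: 100 + 20 = 120
  stock rod 4: 100 = 100
  stock rod 5: 80 + 40 = 120
  stock rod 6: 70 = 70
  stock rod 7: 70 = 70
  stock rod 8: 70 = 70
This matches the lower bound, so 8 is optimal.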